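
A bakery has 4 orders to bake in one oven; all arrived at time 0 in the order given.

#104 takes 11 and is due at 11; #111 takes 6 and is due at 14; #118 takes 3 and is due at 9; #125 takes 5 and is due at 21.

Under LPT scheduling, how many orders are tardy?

LPT (decreasing processing time): #104 #111 #125 #118.
#104: 0→11, due 11, tardiness 0
#111: 11→17, due 14, tardiness 3
#125: 17→22, due 21, tardiness 1
#118: 22→25, due 9, tardiness 16
Late orders: 3.

3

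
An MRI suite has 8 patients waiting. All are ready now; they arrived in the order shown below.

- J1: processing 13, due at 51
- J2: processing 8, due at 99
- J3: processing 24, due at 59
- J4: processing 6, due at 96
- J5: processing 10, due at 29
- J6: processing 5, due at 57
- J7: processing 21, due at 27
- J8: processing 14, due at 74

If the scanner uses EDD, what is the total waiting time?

EDD (increasing due date): J7 J5 J1 J6 J3 J8 J4 J2.
J7: waits 0, runs 0→21
J5: waits 21, runs 21→31
J1: waits 31, runs 31→44
J6: waits 44, runs 44→49
J3: waits 49, runs 49→73
J8: waits 73, runs 73→87
J4: waits 87, runs 87→93
J2: waits 93, runs 93→101
Sum = 0+21+31+44+49+73+87+93 = 398.

398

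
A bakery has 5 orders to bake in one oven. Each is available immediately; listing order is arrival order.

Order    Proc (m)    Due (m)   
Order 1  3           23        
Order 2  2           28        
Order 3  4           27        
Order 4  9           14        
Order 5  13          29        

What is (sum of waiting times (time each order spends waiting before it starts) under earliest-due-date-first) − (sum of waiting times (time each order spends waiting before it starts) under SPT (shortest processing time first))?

21

EDD (increasing due date): Order 4 Order 1 Order 3 Order 2 Order 5.
Order 4: waits 0, runs 0→9
Order 1: waits 9, runs 9→12
Order 3: waits 12, runs 12→16
Order 2: waits 16, runs 16→18
Order 5: waits 18, runs 18→31
Sum = 0+9+12+16+18 = 55.
SPT (increasing processing time): Order 2 Order 1 Order 3 Order 4 Order 5.
Order 2: waits 0, runs 0→2
Order 1: waits 2, runs 2→5
Order 3: waits 5, runs 5→9
Order 4: waits 9, runs 9→18
Order 5: waits 18, runs 18→31
Sum = 0+2+5+9+18 = 34.
Difference = 55 − 34 = 21.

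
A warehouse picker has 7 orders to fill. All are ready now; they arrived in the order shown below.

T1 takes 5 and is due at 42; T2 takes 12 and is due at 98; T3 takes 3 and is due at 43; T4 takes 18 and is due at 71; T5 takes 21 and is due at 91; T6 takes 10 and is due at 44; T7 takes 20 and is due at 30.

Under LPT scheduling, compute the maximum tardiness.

46

LPT (decreasing processing time): T5 T7 T4 T2 T6 T1 T3.
T5: 0→21, due 91, tardiness 0
T7: 21→41, due 30, tardiness 11
T4: 41→59, due 71, tardiness 0
T2: 59→71, due 98, tardiness 0
T6: 71→81, due 44, tardiness 37
T1: 81→86, due 42, tardiness 44
T3: 86→89, due 43, tardiness 46
Maximum = 46.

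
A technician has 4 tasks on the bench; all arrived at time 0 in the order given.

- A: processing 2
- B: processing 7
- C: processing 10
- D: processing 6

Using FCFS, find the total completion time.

FIFO (arrival order): A B C D.
A: 0→2
B: 2→9
C: 9→19
D: 19→25
Sum = 2+9+19+25 = 55.

55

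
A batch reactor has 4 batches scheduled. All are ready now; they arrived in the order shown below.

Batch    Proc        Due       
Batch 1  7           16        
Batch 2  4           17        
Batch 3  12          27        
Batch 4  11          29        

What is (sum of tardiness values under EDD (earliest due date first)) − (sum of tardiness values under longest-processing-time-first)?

EDD (increasing due date): Batch 1 Batch 2 Batch 3 Batch 4.
Batch 1: 0→7, due 16, tardiness 0
Batch 2: 7→11, due 17, tardiness 0
Batch 3: 11→23, due 27, tardiness 0
Batch 4: 23→34, due 29, tardiness 5
Sum = 0+0+0+5 = 5.
LPT (decreasing processing time): Batch 3 Batch 4 Batch 1 Batch 2.
Batch 3: 0→12, due 27, tardiness 0
Batch 4: 12→23, due 29, tardiness 0
Batch 1: 23→30, due 16, tardiness 14
Batch 2: 30→34, due 17, tardiness 17
Sum = 0+0+14+17 = 31.
Difference = 5 − 31 = -26.

-26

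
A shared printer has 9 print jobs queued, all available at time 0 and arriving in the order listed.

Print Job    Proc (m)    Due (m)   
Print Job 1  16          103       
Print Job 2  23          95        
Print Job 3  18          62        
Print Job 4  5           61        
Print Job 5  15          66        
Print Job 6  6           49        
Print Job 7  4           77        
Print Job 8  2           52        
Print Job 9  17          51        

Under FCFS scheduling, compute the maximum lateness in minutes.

55

FIFO (arrival order): Print Job 1 Print Job 2 Print Job 3 Print Job 4 Print Job 5 Print Job 6 Print Job 7 Print Job 8 Print Job 9.
Print Job 1: 0→16, due 103, lateness -87
Print Job 2: 16→39, due 95, lateness -56
Print Job 3: 39→57, due 62, lateness -5
Print Job 4: 57→62, due 61, lateness 1
Print Job 5: 62→77, due 66, lateness 11
Print Job 6: 77→83, due 49, lateness 34
Print Job 7: 83→87, due 77, lateness 10
Print Job 8: 87→89, due 52, lateness 37
Print Job 9: 89→106, due 51, lateness 55
Maximum = 55.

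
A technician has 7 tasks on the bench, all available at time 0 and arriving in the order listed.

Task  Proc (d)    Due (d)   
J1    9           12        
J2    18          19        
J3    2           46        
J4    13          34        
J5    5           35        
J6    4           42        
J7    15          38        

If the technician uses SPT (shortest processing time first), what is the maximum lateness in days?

SPT (increasing processing time): J3 J6 J5 J1 J4 J7 J2.
J3: 0→2, due 46, lateness -44
J6: 2→6, due 42, lateness -36
J5: 6→11, due 35, lateness -24
J1: 11→20, due 12, lateness 8
J4: 20→33, due 34, lateness -1
J7: 33→48, due 38, lateness 10
J2: 48→66, due 19, lateness 47
Maximum = 47.

47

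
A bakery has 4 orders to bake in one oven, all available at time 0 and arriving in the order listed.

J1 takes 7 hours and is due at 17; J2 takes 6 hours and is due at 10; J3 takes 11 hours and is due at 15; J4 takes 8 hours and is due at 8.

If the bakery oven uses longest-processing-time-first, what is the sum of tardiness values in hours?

42

LPT (decreasing processing time): J3 J4 J1 J2.
J3: 0→11, due 15, tardiness 0
J4: 11→19, due 8, tardiness 11
J1: 19→26, due 17, tardiness 9
J2: 26→32, due 10, tardiness 22
Sum = 0+11+9+22 = 42.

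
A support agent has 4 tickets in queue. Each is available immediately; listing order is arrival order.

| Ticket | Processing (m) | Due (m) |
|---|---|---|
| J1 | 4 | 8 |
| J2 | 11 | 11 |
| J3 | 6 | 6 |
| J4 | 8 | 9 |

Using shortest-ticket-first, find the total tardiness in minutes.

31

SPT (increasing processing time): J1 J3 J4 J2.
J1: 0→4, due 8, tardiness 0
J3: 4→10, due 6, tardiness 4
J4: 10→18, due 9, tardiness 9
J2: 18→29, due 11, tardiness 18
Sum = 0+4+9+18 = 31.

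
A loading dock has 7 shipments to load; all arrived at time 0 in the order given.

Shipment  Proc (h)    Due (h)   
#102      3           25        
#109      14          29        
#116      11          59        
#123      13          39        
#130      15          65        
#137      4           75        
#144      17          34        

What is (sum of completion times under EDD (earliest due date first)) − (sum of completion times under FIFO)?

EDD (increasing due date): #102 #109 #144 #123 #116 #130 #137.
#102: 0→3
#109: 3→17
#144: 17→34
#123: 34→47
#116: 47→58
#130: 58→73
#137: 73→77
Sum = 3+17+34+47+58+73+77 = 309.
FIFO (arrival order): #102 #109 #116 #123 #130 #137 #144.
#102: 0→3
#109: 3→17
#116: 17→28
#123: 28→41
#130: 41→56
#137: 56→60
#144: 60→77
Sum = 3+17+28+41+56+60+77 = 282.
Difference = 309 − 282 = 27.

27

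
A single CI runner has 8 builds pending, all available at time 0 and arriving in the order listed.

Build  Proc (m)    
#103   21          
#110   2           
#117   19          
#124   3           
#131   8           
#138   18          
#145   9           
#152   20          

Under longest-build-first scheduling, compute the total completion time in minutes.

580

LPT (decreasing processing time): #103 #152 #117 #138 #145 #131 #124 #110.
#103: 0→21
#152: 21→41
#117: 41→60
#138: 60→78
#145: 78→87
#131: 87→95
#124: 95→98
#110: 98→100
Sum = 21+41+60+78+87+95+98+100 = 580.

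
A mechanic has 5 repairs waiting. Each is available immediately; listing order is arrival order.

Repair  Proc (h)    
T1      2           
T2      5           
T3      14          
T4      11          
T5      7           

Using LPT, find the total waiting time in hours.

108

LPT (decreasing processing time): T3 T4 T5 T2 T1.
T3: waits 0, runs 0→14
T4: waits 14, runs 14→25
T5: waits 25, runs 25→32
T2: waits 32, runs 32→37
T1: waits 37, runs 37→39
Sum = 0+14+25+32+37 = 108.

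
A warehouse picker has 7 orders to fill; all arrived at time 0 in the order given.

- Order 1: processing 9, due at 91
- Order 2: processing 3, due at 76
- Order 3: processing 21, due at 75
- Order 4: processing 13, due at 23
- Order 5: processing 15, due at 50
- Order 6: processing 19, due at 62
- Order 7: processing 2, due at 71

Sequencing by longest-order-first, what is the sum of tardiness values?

65

LPT (decreasing processing time): Order 3 Order 6 Order 5 Order 4 Order 1 Order 2 Order 7.
Order 3: 0→21, due 75, tardiness 0
Order 6: 21→40, due 62, tardiness 0
Order 5: 40→55, due 50, tardiness 5
Order 4: 55→68, due 23, tardiness 45
Order 1: 68→77, due 91, tardiness 0
Order 2: 77→80, due 76, tardiness 4
Order 7: 80→82, due 71, tardiness 11
Sum = 0+0+5+45+0+4+11 = 65.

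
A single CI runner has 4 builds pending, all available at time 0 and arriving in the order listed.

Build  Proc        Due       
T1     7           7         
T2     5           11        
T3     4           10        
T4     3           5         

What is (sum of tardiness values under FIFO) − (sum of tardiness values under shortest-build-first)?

FIFO (arrival order): T1 T2 T3 T4.
T1: 0→7, due 7, tardiness 0
T2: 7→12, due 11, tardiness 1
T3: 12→16, due 10, tardiness 6
T4: 16→19, due 5, tardiness 14
Sum = 0+1+6+14 = 21.
SPT (increasing processing time): T4 T3 T2 T1.
T4: 0→3, due 5, tardiness 0
T3: 3→7, due 10, tardiness 0
T2: 7→12, due 11, tardiness 1
T1: 12→19, due 7, tardiness 12
Sum = 0+0+1+12 = 13.
Difference = 21 − 13 = 8.

8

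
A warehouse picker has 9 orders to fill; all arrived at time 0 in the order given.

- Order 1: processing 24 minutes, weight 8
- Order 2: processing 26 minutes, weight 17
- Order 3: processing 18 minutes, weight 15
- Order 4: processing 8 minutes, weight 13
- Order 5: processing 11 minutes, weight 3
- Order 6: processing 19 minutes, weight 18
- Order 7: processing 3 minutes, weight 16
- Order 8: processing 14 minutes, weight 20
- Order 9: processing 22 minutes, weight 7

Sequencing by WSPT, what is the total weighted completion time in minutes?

WSPT (decreasing weight/processing-time ratio): Order 7 Order 4 Order 8 Order 6 Order 3 Order 2 Order 1 Order 9 Order 5.
Order 7: finishes 3, weight 16, w·C = 48
Order 4: finishes 11, weight 13, w·C = 143
Order 8: finishes 25, weight 20, w·C = 500
Order 6: finishes 44, weight 18, w·C = 792
Order 3: finishes 62, weight 15, w·C = 930
Order 2: finishes 88, weight 17, w·C = 1496
Order 1: finishes 112, weight 8, w·C = 896
Order 9: finishes 134, weight 7, w·C = 938
Order 5: finishes 145, weight 3, w·C = 435
Sum = 48+143+500+792+930+1496+896+938+435 = 6178.

6178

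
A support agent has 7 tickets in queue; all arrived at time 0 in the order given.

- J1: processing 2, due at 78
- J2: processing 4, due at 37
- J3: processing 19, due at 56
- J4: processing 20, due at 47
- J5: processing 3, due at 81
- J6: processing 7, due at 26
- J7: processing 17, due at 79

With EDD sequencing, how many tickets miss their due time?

EDD (increasing due date): J6 J2 J4 J3 J1 J7 J5.
J6: 0→7, due 26, tardiness 0
J2: 7→11, due 37, tardiness 0
J4: 11→31, due 47, tardiness 0
J3: 31→50, due 56, tardiness 0
J1: 50→52, due 78, tardiness 0
J7: 52→69, due 79, tardiness 0
J5: 69→72, due 81, tardiness 0
Late tickets: 0.

0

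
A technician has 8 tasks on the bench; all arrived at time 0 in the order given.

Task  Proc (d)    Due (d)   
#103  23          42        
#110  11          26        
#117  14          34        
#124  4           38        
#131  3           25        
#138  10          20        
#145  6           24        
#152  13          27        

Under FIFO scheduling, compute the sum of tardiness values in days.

215

FIFO (arrival order): #103 #110 #117 #124 #131 #138 #145 #152.
#103: 0→23, due 42, tardiness 0
#110: 23→34, due 26, tardiness 8
#117: 34→48, due 34, tardiness 14
#124: 48→52, due 38, tardiness 14
#131: 52→55, due 25, tardiness 30
#138: 55→65, due 20, tardiness 45
#145: 65→71, due 24, tardiness 47
#152: 71→84, due 27, tardiness 57
Sum = 0+8+14+14+30+45+47+57 = 215.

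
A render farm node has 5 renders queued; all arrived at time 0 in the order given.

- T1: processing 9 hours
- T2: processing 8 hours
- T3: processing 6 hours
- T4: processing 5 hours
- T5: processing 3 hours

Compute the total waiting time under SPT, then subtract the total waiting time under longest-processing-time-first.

-30

SPT (increasing processing time): T5 T4 T3 T2 T1.
T5: waits 0, runs 0→3
T4: waits 3, runs 3→8
T3: waits 8, runs 8→14
T2: waits 14, runs 14→22
T1: waits 22, runs 22→31
Sum = 0+3+8+14+22 = 47.
LPT (decreasing processing time): T1 T2 T3 T4 T5.
T1: waits 0, runs 0→9
T2: waits 9, runs 9→17
T3: waits 17, runs 17→23
T4: waits 23, runs 23→28
T5: waits 28, runs 28→31
Sum = 0+9+17+23+28 = 77.
Difference = 47 − 77 = -30.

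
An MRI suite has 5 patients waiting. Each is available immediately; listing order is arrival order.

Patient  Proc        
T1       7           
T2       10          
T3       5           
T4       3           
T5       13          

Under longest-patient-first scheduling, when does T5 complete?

LPT (decreasing processing time): T5 T2 T1 T3 T4.
T5: 0→13

13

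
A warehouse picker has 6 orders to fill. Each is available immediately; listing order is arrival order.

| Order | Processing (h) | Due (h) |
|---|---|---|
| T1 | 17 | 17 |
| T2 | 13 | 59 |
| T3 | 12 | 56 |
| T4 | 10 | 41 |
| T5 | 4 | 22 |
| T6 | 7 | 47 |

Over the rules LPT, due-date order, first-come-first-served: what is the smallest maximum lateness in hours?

LPT (decreasing processing time): T1 T2 T3 T4 T6 T5.
T1: 0→17, due 17, lateness 0
T2: 17→30, due 59, lateness -29
T3: 30→42, due 56, lateness -14
T4: 42→52, due 41, lateness 11
T6: 52→59, due 47, lateness 12
T5: 59→63, due 22, lateness 41
Maximum = 41.
EDD (increasing due date): T1 T5 T4 T6 T3 T2.
T1: 0→17, due 17, lateness 0
T5: 17→21, due 22, lateness -1
T4: 21→31, due 41, lateness -10
T6: 31→38, due 47, lateness -9
T3: 38→50, due 56, lateness -6
T2: 50→63, due 59, lateness 4
Maximum = 4.
FIFO (arrival order): T1 T2 T3 T4 T5 T6.
T1: 0→17, due 17, lateness 0
T2: 17→30, due 59, lateness -29
T3: 30→42, due 56, lateness -14
T4: 42→52, due 41, lateness 11
T5: 52→56, due 22, lateness 34
T6: 56→63, due 47, lateness 16
Maximum = 34.
LPT 41, EDD 4, FIFO 34 → minimum 4.

4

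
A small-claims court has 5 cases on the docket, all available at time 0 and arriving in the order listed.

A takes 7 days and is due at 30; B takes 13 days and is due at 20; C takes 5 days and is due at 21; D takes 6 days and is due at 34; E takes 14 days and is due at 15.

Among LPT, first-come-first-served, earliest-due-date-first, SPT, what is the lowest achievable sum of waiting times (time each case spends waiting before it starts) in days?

LPT (decreasing processing time): E B A D C.
E: waits 0, runs 0→14
B: waits 14, runs 14→27
A: waits 27, runs 27→34
D: waits 34, runs 34→40
C: waits 40, runs 40→45
Sum = 0+14+27+34+40 = 115.
FIFO (arrival order): A B C D E.
A: waits 0, runs 0→7
B: waits 7, runs 7→20
C: waits 20, runs 20→25
D: waits 25, runs 25→31
E: waits 31, runs 31→45
Sum = 0+7+20+25+31 = 83.
EDD (increasing due date): E B C A D.
E: waits 0, runs 0→14
B: waits 14, runs 14→27
C: waits 27, runs 27→32
A: waits 32, runs 32→39
D: waits 39, runs 39→45
Sum = 0+14+27+32+39 = 112.
SPT (increasing processing time): C D A B E.
C: waits 0, runs 0→5
D: waits 5, runs 5→11
A: waits 11, runs 11→18
B: waits 18, runs 18→31
E: waits 31, runs 31→45
Sum = 0+5+11+18+31 = 65.
LPT 115, FIFO 83, EDD 112, SPT 65 → minimum 65.

65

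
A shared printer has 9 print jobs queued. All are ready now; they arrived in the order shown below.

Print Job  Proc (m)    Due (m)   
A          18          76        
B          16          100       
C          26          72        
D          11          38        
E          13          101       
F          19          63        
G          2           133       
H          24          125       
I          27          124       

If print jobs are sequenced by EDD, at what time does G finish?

156

EDD (increasing due date): D F C A B E I H G.
D: 0→11
F: 11→30
C: 30→56
A: 56→74
B: 74→90
E: 90→103
I: 103→130
H: 130→154
G: 154→156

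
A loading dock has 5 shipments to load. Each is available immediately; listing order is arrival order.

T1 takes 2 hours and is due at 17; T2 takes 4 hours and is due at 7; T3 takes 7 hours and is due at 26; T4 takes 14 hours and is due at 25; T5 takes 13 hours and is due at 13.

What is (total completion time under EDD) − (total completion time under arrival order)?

EDD (increasing due date): T2 T5 T1 T4 T3.
T2: 0→4
T5: 4→17
T1: 17→19
T4: 19→33
T3: 33→40
Sum = 4+17+19+33+40 = 113.
FIFO (arrival order): T1 T2 T3 T4 T5.
T1: 0→2
T2: 2→6
T3: 6→13
T4: 13→27
T5: 27→40
Sum = 2+6+13+27+40 = 88.
Difference = 113 − 88 = 25.

25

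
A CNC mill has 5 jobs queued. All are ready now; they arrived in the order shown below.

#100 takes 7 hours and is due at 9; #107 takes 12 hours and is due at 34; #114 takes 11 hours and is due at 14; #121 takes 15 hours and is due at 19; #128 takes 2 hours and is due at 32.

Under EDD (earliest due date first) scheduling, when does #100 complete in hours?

EDD (increasing due date): #100 #114 #121 #128 #107.
#100: 0→7

7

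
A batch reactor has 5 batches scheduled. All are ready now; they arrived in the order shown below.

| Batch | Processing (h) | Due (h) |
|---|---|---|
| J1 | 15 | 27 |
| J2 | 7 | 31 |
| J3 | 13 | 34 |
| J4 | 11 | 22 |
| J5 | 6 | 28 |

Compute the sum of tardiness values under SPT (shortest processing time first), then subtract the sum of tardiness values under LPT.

SPT (increasing processing time): J5 J2 J4 J3 J1.
J5: 0→6, due 28, tardiness 0
J2: 6→13, due 31, tardiness 0
J4: 13→24, due 22, tardiness 2
J3: 24→37, due 34, tardiness 3
J1: 37→52, due 27, tardiness 25
Sum = 0+0+2+3+25 = 30.
LPT (decreasing processing time): J1 J3 J4 J2 J5.
J1: 0→15, due 27, tardiness 0
J3: 15→28, due 34, tardiness 0
J4: 28→39, due 22, tardiness 17
J2: 39→46, due 31, tardiness 15
J5: 46→52, due 28, tardiness 24
Sum = 0+0+17+15+24 = 56.
Difference = 30 − 56 = -26.

-26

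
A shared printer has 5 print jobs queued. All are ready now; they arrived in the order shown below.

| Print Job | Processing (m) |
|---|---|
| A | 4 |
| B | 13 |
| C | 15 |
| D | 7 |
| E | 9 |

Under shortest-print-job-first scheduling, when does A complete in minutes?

4

SPT (increasing processing time): A D E B C.
A: 0→4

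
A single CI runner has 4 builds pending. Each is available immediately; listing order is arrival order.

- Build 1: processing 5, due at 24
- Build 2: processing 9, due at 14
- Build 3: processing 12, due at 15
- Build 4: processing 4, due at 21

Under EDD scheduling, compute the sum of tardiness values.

16

EDD (increasing due date): Build 2 Build 3 Build 4 Build 1.
Build 2: 0→9, due 14, tardiness 0
Build 3: 9→21, due 15, tardiness 6
Build 4: 21→25, due 21, tardiness 4
Build 1: 25→30, due 24, tardiness 6
Sum = 0+6+4+6 = 16.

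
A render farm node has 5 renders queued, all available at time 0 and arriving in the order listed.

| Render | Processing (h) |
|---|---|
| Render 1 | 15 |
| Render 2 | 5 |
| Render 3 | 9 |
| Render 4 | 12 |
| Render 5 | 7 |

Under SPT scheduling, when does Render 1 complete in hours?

SPT (increasing processing time): Render 2 Render 5 Render 3 Render 4 Render 1.
Render 2: 0→5
Render 5: 5→12
Render 3: 12→21
Render 4: 21→33
Render 1: 33→48

48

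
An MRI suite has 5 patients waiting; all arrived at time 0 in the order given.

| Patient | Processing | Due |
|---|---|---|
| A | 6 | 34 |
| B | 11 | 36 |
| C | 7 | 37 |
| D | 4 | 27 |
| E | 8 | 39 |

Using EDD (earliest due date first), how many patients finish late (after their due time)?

0

EDD (increasing due date): D A B C E.
D: 0→4, due 27, tardiness 0
A: 4→10, due 34, tardiness 0
B: 10→21, due 36, tardiness 0
C: 21→28, due 37, tardiness 0
E: 28→36, due 39, tardiness 0
Late patients: 0.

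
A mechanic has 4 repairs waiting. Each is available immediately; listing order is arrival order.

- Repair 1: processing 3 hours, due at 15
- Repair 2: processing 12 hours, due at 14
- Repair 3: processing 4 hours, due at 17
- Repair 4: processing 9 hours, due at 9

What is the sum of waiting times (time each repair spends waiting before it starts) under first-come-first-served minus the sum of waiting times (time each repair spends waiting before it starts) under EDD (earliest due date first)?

-17

FIFO (arrival order): Repair 1 Repair 2 Repair 3 Repair 4.
Repair 1: waits 0, runs 0→3
Repair 2: waits 3, runs 3→15
Repair 3: waits 15, runs 15→19
Repair 4: waits 19, runs 19→28
Sum = 0+3+15+19 = 37.
EDD (increasing due date): Repair 4 Repair 2 Repair 1 Repair 3.
Repair 4: waits 0, runs 0→9
Repair 2: waits 9, runs 9→21
Repair 1: waits 21, runs 21→24
Repair 3: waits 24, runs 24→28
Sum = 0+9+21+24 = 54.
Difference = 37 − 54 = -17.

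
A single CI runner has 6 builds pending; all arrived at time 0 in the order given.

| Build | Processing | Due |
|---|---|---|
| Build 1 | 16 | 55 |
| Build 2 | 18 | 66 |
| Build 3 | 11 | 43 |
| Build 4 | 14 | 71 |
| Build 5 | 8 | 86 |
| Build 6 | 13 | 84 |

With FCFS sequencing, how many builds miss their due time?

1

FIFO (arrival order): Build 1 Build 2 Build 3 Build 4 Build 5 Build 6.
Build 1: 0→16, due 55, tardiness 0
Build 2: 16→34, due 66, tardiness 0
Build 3: 34→45, due 43, tardiness 2
Build 4: 45→59, due 71, tardiness 0
Build 5: 59→67, due 86, tardiness 0
Build 6: 67→80, due 84, tardiness 0
Late builds: 1.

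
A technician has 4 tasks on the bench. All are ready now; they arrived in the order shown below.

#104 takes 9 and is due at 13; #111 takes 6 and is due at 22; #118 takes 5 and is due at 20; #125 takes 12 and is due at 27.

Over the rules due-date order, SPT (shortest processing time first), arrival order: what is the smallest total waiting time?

EDD (increasing due date): #104 #118 #111 #125.
#104: waits 0, runs 0→9
#118: waits 9, runs 9→14
#111: waits 14, runs 14→20
#125: waits 20, runs 20→32
Sum = 0+9+14+20 = 43.
SPT (increasing processing time): #118 #111 #104 #125.
#118: waits 0, runs 0→5
#111: waits 5, runs 5→11
#104: waits 11, runs 11→20
#125: waits 20, runs 20→32
Sum = 0+5+11+20 = 36.
FIFO (arrival order): #104 #111 #118 #125.
#104: waits 0, runs 0→9
#111: waits 9, runs 9→15
#118: waits 15, runs 15→20
#125: waits 20, runs 20→32
Sum = 0+9+15+20 = 44.
EDD 43, SPT 36, FIFO 44 → minimum 36.

36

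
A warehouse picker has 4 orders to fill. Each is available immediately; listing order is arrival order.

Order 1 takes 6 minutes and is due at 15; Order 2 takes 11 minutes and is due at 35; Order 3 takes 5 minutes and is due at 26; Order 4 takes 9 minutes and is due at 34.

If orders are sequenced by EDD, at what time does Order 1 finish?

EDD (increasing due date): Order 1 Order 3 Order 4 Order 2.
Order 1: 0→6

6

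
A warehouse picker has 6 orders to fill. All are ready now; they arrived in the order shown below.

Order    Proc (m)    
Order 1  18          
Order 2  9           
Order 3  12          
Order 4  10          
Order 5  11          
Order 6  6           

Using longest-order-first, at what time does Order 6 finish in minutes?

66

LPT (decreasing processing time): Order 1 Order 3 Order 5 Order 4 Order 2 Order 6.
Order 1: 0→18
Order 3: 18→30
Order 5: 30→41
Order 4: 41→51
Order 2: 51→60
Order 6: 60→66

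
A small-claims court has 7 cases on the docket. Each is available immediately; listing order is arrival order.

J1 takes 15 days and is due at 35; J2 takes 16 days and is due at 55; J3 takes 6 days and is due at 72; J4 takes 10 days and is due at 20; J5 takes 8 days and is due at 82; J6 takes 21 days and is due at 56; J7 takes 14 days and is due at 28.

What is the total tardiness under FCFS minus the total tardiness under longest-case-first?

-22

FIFO (arrival order): J1 J2 J3 J4 J5 J6 J7.
J1: 0→15, due 35, tardiness 0
J2: 15→31, due 55, tardiness 0
J3: 31→37, due 72, tardiness 0
J4: 37→47, due 20, tardiness 27
J5: 47→55, due 82, tardiness 0
J6: 55→76, due 56, tardiness 20
J7: 76→90, due 28, tardiness 62
Sum = 0+0+0+27+0+20+62 = 109.
LPT (decreasing processing time): J6 J2 J1 J7 J4 J5 J3.
J6: 0→21, due 56, tardiness 0
J2: 21→37, due 55, tardiness 0
J1: 37→52, due 35, tardiness 17
J7: 52→66, due 28, tardiness 38
J4: 66→76, due 20, tardiness 56
J5: 76→84, due 82, tardiness 2
J3: 84→90, due 72, tardiness 18
Sum = 0+0+17+38+56+2+18 = 131.
Difference = 109 − 131 = -22.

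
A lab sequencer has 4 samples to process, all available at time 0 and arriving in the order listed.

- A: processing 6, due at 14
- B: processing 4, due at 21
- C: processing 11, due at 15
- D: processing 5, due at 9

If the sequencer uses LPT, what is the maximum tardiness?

13

LPT (decreasing processing time): C A D B.
C: 0→11, due 15, tardiness 0
A: 11→17, due 14, tardiness 3
D: 17→22, due 9, tardiness 13
B: 22→26, due 21, tardiness 5
Maximum = 13.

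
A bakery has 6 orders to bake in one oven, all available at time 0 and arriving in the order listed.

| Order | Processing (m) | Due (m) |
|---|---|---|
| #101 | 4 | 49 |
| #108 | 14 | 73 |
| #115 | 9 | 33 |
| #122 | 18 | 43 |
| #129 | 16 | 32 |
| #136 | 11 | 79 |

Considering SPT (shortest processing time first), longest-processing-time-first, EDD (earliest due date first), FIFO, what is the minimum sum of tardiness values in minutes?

SPT (increasing processing time): #101 #115 #136 #108 #129 #122.
#101: 0→4, due 49, tardiness 0
#115: 4→13, due 33, tardiness 0
#136: 13→24, due 79, tardiness 0
#108: 24→38, due 73, tardiness 0
#129: 38→54, due 32, tardiness 22
#122: 54→72, due 43, tardiness 29
Sum = 0+0+0+0+22+29 = 51.
LPT (decreasing processing time): #122 #129 #108 #136 #115 #101.
#122: 0→18, due 43, tardiness 0
#129: 18→34, due 32, tardiness 2
#108: 34→48, due 73, tardiness 0
#136: 48→59, due 79, tardiness 0
#115: 59→68, due 33, tardiness 35
#101: 68→72, due 49, tardiness 23
Sum = 0+2+0+0+35+23 = 60.
EDD (increasing due date): #129 #115 #122 #101 #108 #136.
#129: 0→16, due 32, tardiness 0
#115: 16→25, due 33, tardiness 0
#122: 25→43, due 43, tardiness 0
#101: 43→47, due 49, tardiness 0
#108: 47→61, due 73, tardiness 0
#136: 61→72, due 79, tardiness 0
Sum = 0+0+0+0+0+0 = 0.
FIFO (arrival order): #101 #108 #115 #122 #129 #136.
#101: 0→4, due 49, tardiness 0
#108: 4→18, due 73, tardiness 0
#115: 18→27, due 33, tardiness 0
#122: 27→45, due 43, tardiness 2
#129: 45→61, due 32, tardiness 29
#136: 61→72, due 79, tardiness 0
Sum = 0+0+0+2+29+0 = 31.
SPT 51, LPT 60, EDD 0, FIFO 31 → minimum 0.

0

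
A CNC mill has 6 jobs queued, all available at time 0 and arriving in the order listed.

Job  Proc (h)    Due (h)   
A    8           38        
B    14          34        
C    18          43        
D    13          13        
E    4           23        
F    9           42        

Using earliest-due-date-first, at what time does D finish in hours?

EDD (increasing due date): D E B A F C.
D: 0→13

13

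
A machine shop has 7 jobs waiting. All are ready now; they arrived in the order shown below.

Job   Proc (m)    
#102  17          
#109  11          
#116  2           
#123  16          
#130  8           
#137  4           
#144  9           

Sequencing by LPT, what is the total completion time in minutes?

LPT (decreasing processing time): #102 #123 #109 #144 #130 #137 #116.
#102: 0→17
#123: 17→33
#109: 33→44
#144: 44→53
#130: 53→61
#137: 61→65
#116: 65→67
Sum = 17+33+44+53+61+65+67 = 340.

340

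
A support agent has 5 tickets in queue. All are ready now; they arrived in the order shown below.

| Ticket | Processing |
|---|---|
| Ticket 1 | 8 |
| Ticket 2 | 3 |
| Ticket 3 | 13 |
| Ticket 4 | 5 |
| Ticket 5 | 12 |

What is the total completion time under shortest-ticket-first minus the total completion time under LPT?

SPT (increasing processing time): Ticket 2 Ticket 4 Ticket 1 Ticket 5 Ticket 3.
Ticket 2: 0→3
Ticket 4: 3→8
Ticket 1: 8→16
Ticket 5: 16→28
Ticket 3: 28→41
Sum = 3+8+16+28+41 = 96.
LPT (decreasing processing time): Ticket 3 Ticket 5 Ticket 1 Ticket 4 Ticket 2.
Ticket 3: 0→13
Ticket 5: 13→25
Ticket 1: 25→33
Ticket 4: 33→38
Ticket 2: 38→41
Sum = 13+25+33+38+41 = 150.
Difference = 96 − 150 = -54.

-54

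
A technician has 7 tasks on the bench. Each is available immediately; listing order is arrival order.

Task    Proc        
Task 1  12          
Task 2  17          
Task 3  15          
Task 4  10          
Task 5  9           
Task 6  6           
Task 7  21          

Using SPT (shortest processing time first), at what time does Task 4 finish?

25

SPT (increasing processing time): Task 6 Task 5 Task 4 Task 1 Task 3 Task 2 Task 7.
Task 6: 0→6
Task 5: 6→15
Task 4: 15→25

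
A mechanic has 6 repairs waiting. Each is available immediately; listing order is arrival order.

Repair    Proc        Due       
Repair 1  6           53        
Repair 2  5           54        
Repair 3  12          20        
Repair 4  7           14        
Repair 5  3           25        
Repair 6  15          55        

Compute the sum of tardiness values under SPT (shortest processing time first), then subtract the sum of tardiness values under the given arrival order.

-7

SPT (increasing processing time): Repair 5 Repair 2 Repair 1 Repair 4 Repair 3 Repair 6.
Repair 5: 0→3, due 25, tardiness 0
Repair 2: 3→8, due 54, tardiness 0
Repair 1: 8→14, due 53, tardiness 0
Repair 4: 14→21, due 14, tardiness 7
Repair 3: 21→33, due 20, tardiness 13
Repair 6: 33→48, due 55, tardiness 0
Sum = 0+0+0+7+13+0 = 20.
FIFO (arrival order): Repair 1 Repair 2 Repair 3 Repair 4 Repair 5 Repair 6.
Repair 1: 0→6, due 53, tardiness 0
Repair 2: 6→11, due 54, tardiness 0
Repair 3: 11→23, due 20, tardiness 3
Repair 4: 23→30, due 14, tardiness 16
Repair 5: 30→33, due 25, tardiness 8
Repair 6: 33→48, due 55, tardiness 0
Sum = 0+0+3+16+8+0 = 27.
Difference = 20 − 27 = -7.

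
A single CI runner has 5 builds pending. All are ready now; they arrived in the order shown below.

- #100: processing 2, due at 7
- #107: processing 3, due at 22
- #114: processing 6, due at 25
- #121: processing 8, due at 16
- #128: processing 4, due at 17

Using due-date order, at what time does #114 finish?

EDD (increasing due date): #100 #121 #128 #107 #114.
#100: 0→2
#121: 2→10
#128: 10→14
#107: 14→17
#114: 17→23

23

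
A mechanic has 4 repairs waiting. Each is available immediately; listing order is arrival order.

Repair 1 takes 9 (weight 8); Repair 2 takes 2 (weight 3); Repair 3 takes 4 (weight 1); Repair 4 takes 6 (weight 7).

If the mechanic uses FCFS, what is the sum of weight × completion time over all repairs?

267

FIFO (arrival order): Repair 1 Repair 2 Repair 3 Repair 4.
Repair 1: finishes 9, weight 8, w·C = 72
Repair 2: finishes 11, weight 3, w·C = 33
Repair 3: finishes 15, weight 1, w·C = 15
Repair 4: finishes 21, weight 7, w·C = 147
Sum = 72+33+15+147 = 267.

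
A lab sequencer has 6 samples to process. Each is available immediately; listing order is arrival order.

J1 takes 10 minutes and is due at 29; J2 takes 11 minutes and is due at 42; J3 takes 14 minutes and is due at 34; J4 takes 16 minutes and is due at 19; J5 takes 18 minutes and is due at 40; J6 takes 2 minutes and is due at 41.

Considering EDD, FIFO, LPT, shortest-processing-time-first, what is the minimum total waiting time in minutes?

127

EDD (increasing due date): J4 J1 J3 J5 J6 J2.
J4: waits 0, runs 0→16
J1: waits 16, runs 16→26
J3: waits 26, runs 26→40
J5: waits 40, runs 40→58
J6: waits 58, runs 58→60
J2: waits 60, runs 60→71
Sum = 0+16+26+40+58+60 = 200.
FIFO (arrival order): J1 J2 J3 J4 J5 J6.
J1: waits 0, runs 0→10
J2: waits 10, runs 10→21
J3: waits 21, runs 21→35
J4: waits 35, runs 35→51
J5: waits 51, runs 51→69
J6: waits 69, runs 69→71
Sum = 0+10+21+35+51+69 = 186.
LPT (decreasing processing time): J5 J4 J3 J2 J1 J6.
J5: waits 0, runs 0→18
J4: waits 18, runs 18→34
J3: waits 34, runs 34→48
J2: waits 48, runs 48→59
J1: waits 59, runs 59→69
J6: waits 69, runs 69→71
Sum = 0+18+34+48+59+69 = 228.
SPT (increasing processing time): J6 J1 J2 J3 J4 J5.
J6: waits 0, runs 0→2
J1: waits 2, runs 2→12
J2: waits 12, runs 12→23
J3: waits 23, runs 23→37
J4: waits 37, runs 37→53
J5: waits 53, runs 53→71
Sum = 0+2+12+23+37+53 = 127.
EDD 200, FIFO 186, LPT 228, SPT 127 → minimum 127.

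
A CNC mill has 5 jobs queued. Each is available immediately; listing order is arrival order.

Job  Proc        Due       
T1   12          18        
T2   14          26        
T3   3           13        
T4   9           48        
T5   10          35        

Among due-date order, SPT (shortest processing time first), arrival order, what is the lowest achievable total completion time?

EDD (increasing due date): T3 T1 T2 T5 T4.
T3: 0→3
T1: 3→15
T2: 15→29
T5: 29→39
T4: 39→48
Sum = 3+15+29+39+48 = 134.
SPT (increasing processing time): T3 T4 T5 T1 T2.
T3: 0→3
T4: 3→12
T5: 12→22
T1: 22→34
T2: 34→48
Sum = 3+12+22+34+48 = 119.
FIFO (arrival order): T1 T2 T3 T4 T5.
T1: 0→12
T2: 12→26
T3: 26→29
T4: 29→38
T5: 38→48
Sum = 12+26+29+38+48 = 153.
EDD 134, SPT 119, FIFO 153 → minimum 119.

119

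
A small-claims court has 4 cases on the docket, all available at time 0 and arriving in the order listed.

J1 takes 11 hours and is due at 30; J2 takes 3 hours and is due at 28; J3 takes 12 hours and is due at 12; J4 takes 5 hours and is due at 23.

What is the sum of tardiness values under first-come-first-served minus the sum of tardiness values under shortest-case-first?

3

FIFO (arrival order): J1 J2 J3 J4.
J1: 0→11, due 30, tardiness 0
J2: 11→14, due 28, tardiness 0
J3: 14→26, due 12, tardiness 14
J4: 26→31, due 23, tardiness 8
Sum = 0+0+14+8 = 22.
SPT (increasing processing time): J2 J4 J1 J3.
J2: 0→3, due 28, tardiness 0
J4: 3→8, due 23, tardiness 0
J1: 8→19, due 30, tardiness 0
J3: 19→31, due 12, tardiness 19
Sum = 0+0+0+19 = 19.
Difference = 22 − 19 = 3.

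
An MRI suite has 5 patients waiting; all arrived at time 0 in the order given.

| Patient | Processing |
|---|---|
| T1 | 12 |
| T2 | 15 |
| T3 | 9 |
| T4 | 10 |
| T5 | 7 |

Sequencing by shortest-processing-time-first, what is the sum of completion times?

SPT (increasing processing time): T5 T3 T4 T1 T2.
T5: 0→7
T3: 7→16
T4: 16→26
T1: 26→38
T2: 38→53
Sum = 7+16+26+38+53 = 140.

140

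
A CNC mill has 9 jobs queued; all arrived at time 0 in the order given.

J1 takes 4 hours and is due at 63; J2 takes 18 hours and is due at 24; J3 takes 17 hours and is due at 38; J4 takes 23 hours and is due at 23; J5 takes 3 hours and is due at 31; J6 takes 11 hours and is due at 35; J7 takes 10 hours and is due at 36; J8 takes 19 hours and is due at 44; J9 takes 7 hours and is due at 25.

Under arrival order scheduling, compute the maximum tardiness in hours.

87

FIFO (arrival order): J1 J2 J3 J4 J5 J6 J7 J8 J9.
J1: 0→4, due 63, tardiness 0
J2: 4→22, due 24, tardiness 0
J3: 22→39, due 38, tardiness 1
J4: 39→62, due 23, tardiness 39
J5: 62→65, due 31, tardiness 34
J6: 65→76, due 35, tardiness 41
J7: 76→86, due 36, tardiness 50
J8: 86→105, due 44, tardiness 61
J9: 105→112, due 25, tardiness 87
Maximum = 87.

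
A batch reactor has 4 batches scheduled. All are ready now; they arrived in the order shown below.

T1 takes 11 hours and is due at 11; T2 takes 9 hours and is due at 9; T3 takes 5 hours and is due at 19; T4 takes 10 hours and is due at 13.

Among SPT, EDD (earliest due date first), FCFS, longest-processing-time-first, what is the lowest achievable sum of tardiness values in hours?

39

SPT (increasing processing time): T3 T2 T4 T1.
T3: 0→5, due 19, tardiness 0
T2: 5→14, due 9, tardiness 5
T4: 14→24, due 13, tardiness 11
T1: 24→35, due 11, tardiness 24
Sum = 0+5+11+24 = 40.
EDD (increasing due date): T2 T1 T4 T3.
T2: 0→9, due 9, tardiness 0
T1: 9→20, due 11, tardiness 9
T4: 20→30, due 13, tardiness 17
T3: 30→35, due 19, tardiness 16
Sum = 0+9+17+16 = 42.
FIFO (arrival order): T1 T2 T3 T4.
T1: 0→11, due 11, tardiness 0
T2: 11→20, due 9, tardiness 11
T3: 20→25, due 19, tardiness 6
T4: 25→35, due 13, tardiness 22
Sum = 0+11+6+22 = 39.
LPT (decreasing processing time): T1 T4 T2 T3.
T1: 0→11, due 11, tardiness 0
T4: 11→21, due 13, tardiness 8
T2: 21→30, due 9, tardiness 21
T3: 30→35, due 19, tardiness 16
Sum = 0+8+21+16 = 45.
SPT 40, EDD 42, FIFO 39, LPT 45 → minimum 39.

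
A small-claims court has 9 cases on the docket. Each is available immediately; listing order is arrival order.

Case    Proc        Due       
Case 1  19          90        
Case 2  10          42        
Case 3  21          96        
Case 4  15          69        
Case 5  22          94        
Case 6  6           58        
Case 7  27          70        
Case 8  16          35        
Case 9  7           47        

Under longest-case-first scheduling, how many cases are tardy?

LPT (decreasing processing time): Case 7 Case 5 Case 3 Case 1 Case 8 Case 4 Case 2 Case 9 Case 6.
Case 7: 0→27, due 70, tardiness 0
Case 5: 27→49, due 94, tardiness 0
Case 3: 49→70, due 96, tardiness 0
Case 1: 70→89, due 90, tardiness 0
Case 8: 89→105, due 35, tardiness 70
Case 4: 105→120, due 69, tardiness 51
Case 2: 120→130, due 42, tardiness 88
Case 9: 130→137, due 47, tardiness 90
Case 6: 137→143, due 58, tardiness 85
Late cases: 5.

5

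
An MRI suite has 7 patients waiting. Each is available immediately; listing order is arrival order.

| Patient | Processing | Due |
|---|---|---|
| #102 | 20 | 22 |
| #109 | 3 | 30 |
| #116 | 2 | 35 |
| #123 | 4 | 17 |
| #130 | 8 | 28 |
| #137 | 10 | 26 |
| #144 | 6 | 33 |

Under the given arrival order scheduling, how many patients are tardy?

4

FIFO (arrival order): #102 #109 #116 #123 #130 #137 #144.
#102: 0→20, due 22, tardiness 0
#109: 20→23, due 30, tardiness 0
#116: 23→25, due 35, tardiness 0
#123: 25→29, due 17, tardiness 12
#130: 29→37, due 28, tardiness 9
#137: 37→47, due 26, tardiness 21
#144: 47→53, due 33, tardiness 20
Late patients: 4.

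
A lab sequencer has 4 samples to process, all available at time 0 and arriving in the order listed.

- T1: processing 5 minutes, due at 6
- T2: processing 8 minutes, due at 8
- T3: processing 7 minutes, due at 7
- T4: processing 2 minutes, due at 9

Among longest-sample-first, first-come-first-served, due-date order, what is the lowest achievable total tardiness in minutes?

30

LPT (decreasing processing time): T2 T3 T1 T4.
T2: 0→8, due 8, tardiness 0
T3: 8→15, due 7, tardiness 8
T1: 15→20, due 6, tardiness 14
T4: 20→22, due 9, tardiness 13
Sum = 0+8+14+13 = 35.
FIFO (arrival order): T1 T2 T3 T4.
T1: 0→5, due 6, tardiness 0
T2: 5→13, due 8, tardiness 5
T3: 13→20, due 7, tardiness 13
T4: 20→22, due 9, tardiness 13
Sum = 0+5+13+13 = 31.
EDD (increasing due date): T1 T3 T2 T4.
T1: 0→5, due 6, tardiness 0
T3: 5→12, due 7, tardiness 5
T2: 12→20, due 8, tardiness 12
T4: 20→22, due 9, tardiness 13
Sum = 0+5+12+13 = 30.
LPT 35, FIFO 31, EDD 30 → minimum 30.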